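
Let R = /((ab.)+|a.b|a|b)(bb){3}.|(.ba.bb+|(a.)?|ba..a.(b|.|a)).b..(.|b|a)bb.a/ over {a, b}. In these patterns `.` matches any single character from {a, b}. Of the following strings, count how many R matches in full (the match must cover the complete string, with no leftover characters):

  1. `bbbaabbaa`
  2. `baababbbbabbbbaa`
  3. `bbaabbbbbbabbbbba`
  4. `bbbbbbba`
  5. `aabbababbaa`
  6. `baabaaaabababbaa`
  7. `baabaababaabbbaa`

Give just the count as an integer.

7

1 → match
2 → match
3 → match
4 → match
5 → match
6 → match
7 → match
Total matched: 7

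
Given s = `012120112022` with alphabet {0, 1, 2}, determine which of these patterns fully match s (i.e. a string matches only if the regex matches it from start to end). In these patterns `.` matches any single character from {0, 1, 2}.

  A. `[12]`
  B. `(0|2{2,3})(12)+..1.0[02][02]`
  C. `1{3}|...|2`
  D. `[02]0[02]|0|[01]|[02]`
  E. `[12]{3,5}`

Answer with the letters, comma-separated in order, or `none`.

B

A → no match
B → match
C → no match
D → no match
E → no match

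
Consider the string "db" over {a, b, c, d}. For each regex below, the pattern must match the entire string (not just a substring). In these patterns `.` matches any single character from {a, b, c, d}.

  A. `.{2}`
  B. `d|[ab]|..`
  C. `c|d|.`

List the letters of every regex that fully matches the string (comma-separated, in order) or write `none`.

A, B

A → match
B → match
C → no match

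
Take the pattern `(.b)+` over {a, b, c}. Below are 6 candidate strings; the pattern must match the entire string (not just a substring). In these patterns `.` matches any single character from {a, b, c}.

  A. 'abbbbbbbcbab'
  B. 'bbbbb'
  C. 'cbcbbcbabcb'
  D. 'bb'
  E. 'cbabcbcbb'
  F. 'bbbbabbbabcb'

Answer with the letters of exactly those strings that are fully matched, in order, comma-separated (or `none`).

A, D, F

A → match
B → no match
C → no match
D → match
E → no match
F → match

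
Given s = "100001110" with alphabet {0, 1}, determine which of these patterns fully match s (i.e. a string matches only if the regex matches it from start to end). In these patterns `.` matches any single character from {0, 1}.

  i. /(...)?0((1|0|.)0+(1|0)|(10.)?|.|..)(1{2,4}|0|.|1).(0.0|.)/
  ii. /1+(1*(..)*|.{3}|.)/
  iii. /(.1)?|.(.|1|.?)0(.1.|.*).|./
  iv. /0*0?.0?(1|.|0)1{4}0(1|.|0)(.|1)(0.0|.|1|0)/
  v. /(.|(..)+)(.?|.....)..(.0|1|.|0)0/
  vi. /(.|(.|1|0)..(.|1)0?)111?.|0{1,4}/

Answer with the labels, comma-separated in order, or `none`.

i, ii, iii, v, vi

i → match
ii → match
iii → match
iv → no match
v → match
vi → match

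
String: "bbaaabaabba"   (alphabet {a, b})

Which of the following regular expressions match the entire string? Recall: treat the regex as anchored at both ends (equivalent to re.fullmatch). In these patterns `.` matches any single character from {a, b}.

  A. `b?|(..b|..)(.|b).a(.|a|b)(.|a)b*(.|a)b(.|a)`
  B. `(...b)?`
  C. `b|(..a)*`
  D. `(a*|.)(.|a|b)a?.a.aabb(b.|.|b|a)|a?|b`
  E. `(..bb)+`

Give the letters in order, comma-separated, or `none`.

A → no match
B → no match
C → no match
D → match
E → no match — must end with "bb"

D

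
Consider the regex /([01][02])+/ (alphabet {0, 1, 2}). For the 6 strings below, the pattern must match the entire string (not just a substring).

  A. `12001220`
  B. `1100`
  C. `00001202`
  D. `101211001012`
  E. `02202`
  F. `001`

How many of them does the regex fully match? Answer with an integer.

1

A. `12001220` → no match
B. `1100` → no match
C. `00001202` → match
D. `101211001012` → no match
E. `02202` → no match
F. `001` → no match
Total matched: 1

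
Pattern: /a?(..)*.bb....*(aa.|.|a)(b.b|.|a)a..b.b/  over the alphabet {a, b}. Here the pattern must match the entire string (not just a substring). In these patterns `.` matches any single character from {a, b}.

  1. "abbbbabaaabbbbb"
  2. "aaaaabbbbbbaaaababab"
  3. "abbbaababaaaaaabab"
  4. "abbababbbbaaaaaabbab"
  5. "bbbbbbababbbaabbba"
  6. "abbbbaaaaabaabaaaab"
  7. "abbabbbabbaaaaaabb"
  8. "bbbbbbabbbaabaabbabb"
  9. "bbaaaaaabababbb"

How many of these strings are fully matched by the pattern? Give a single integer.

1 → match
2 → match
3 → match
4 → match
5 → no match — must end with "b"
6 → no match
7 → no match
8 → no match
9 → no match
Total matched: 4

4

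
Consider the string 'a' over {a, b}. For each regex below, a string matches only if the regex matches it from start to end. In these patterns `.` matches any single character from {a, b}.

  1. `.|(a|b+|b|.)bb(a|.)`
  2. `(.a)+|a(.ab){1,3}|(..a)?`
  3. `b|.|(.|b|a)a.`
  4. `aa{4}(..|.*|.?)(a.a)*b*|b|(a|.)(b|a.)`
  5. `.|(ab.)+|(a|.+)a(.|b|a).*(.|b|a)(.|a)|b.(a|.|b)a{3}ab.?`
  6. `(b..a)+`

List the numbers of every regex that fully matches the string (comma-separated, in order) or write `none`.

1, 3, 5

1 → match
2 → no match
3 → match
4 → no match
5 → match
6 → no match — must start with 'b'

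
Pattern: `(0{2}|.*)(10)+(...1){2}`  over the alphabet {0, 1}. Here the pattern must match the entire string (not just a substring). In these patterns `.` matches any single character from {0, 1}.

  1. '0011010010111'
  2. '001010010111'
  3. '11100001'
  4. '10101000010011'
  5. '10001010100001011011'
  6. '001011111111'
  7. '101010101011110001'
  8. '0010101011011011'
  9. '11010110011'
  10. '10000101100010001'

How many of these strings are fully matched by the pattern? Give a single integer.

1 → match
2 → match
3 → no match
4 → match
5 → no match
6 → match
7 → match
8 → match
9 → match
10 → no match
Total matched: 7

7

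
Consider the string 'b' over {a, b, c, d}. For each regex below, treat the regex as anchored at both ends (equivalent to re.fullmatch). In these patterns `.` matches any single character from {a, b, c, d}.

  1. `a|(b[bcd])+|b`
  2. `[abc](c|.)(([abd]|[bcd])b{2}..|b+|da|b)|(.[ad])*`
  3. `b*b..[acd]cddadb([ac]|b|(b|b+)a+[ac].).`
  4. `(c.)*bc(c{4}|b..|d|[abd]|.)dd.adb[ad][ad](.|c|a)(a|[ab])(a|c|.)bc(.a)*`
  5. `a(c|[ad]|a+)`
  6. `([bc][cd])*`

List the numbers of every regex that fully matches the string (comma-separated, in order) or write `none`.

1

1 → match
2 → no match
3 → no match
4 → no match
5 → no match — must start with 'a'
6 → no match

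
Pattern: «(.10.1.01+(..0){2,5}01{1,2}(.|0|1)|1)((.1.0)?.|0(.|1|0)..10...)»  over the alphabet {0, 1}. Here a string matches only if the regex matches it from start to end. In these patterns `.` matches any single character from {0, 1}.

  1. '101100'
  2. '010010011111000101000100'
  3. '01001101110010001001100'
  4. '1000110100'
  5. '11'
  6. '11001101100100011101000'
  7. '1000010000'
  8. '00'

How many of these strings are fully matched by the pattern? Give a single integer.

7

1 → match
2 → match
3 → match
4 → match
5 → match
6 → match
7 → match
8 → no match
Total matched: 7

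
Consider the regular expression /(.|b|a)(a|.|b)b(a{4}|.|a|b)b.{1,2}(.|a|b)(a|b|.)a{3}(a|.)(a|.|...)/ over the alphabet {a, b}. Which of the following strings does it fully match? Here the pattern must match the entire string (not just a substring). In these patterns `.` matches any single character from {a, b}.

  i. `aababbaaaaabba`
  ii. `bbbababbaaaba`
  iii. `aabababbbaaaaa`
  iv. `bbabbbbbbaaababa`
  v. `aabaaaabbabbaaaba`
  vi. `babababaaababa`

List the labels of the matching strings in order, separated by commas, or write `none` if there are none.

ii, iii, v

i → no match
ii → match
iii → match
iv → no match
v → match
vi → no match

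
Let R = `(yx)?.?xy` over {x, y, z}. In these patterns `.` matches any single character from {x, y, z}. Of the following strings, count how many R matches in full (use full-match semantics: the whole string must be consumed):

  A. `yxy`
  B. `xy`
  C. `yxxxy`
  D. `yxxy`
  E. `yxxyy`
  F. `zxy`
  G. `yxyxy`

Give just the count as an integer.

A. `yxy` → match
B. `xy` → match
C. `yxxxy` → match
D. `yxxy` → match
E. `yxxyy` → no match — must end with `xy`
F. `zxy` → match
G. `yxyxy` → match
Total matched: 6

6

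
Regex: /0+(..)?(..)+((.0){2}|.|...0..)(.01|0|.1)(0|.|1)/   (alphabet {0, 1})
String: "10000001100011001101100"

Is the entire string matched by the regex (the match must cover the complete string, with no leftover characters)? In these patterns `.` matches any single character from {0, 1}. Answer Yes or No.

Every match must start with "0", but "10000001100011001101100" does not.

No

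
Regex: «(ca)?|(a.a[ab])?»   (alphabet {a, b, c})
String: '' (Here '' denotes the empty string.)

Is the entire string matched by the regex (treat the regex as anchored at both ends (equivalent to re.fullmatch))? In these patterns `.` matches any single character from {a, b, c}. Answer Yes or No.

Yes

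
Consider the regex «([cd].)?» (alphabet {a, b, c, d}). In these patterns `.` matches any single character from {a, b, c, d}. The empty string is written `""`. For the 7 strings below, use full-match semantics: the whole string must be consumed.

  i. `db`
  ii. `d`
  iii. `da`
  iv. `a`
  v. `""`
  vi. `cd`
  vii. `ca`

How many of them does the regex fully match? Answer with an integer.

5

i → match
ii → no match
iii → match
iv → no match
v → match
vi → match
vii → match
Total matched: 5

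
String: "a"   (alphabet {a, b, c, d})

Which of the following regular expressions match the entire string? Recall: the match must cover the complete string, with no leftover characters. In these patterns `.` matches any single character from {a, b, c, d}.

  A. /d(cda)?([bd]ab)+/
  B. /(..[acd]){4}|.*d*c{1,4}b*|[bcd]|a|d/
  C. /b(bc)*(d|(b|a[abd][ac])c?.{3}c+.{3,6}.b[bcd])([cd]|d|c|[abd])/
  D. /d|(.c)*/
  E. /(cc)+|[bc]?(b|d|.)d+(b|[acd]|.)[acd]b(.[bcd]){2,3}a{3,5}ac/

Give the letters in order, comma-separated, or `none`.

A → no match — must start with "d"
B → match
C → no match — must start with "b"
D → no match
E → no match

B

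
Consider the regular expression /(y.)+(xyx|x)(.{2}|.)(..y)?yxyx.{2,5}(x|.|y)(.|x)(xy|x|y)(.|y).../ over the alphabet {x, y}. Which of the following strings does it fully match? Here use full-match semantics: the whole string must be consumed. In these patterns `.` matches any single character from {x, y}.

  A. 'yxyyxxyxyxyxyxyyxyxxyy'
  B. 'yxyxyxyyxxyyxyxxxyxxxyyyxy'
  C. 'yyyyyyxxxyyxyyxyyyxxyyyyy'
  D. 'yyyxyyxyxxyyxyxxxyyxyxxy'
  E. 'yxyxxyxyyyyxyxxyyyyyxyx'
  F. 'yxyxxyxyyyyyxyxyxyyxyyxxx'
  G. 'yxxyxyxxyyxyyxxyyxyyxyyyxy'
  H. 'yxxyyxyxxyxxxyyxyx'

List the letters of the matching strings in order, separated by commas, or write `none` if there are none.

A → match
B → match
C → no match
D → match
E → match
F → match
G → no match
H → match

A, B, D, E, F, H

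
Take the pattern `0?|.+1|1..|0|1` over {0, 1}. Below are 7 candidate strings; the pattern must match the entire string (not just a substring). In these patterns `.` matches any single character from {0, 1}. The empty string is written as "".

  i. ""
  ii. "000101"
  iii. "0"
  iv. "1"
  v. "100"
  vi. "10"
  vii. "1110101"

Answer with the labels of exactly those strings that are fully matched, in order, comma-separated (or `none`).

i → match
ii → match
iii → match
iv → match
v → match
vi → no match
vii → match

i, ii, iii, iv, v, vii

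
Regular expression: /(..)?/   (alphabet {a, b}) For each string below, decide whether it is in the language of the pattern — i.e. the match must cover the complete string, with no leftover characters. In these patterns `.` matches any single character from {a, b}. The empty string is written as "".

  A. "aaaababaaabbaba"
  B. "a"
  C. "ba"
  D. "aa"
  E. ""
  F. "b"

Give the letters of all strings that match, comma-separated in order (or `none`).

A → no match
B → no match
C → match
D → match
E → match
F → no match

C, D, E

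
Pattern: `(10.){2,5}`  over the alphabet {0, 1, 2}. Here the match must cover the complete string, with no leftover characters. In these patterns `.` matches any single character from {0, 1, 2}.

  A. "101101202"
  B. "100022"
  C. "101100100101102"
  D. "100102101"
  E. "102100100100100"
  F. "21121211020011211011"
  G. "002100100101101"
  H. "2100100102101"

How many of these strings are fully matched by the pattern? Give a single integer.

A → no match
B → no match
C → match
D → match
E → match
F → no match — must start with "10"
G → no match — must start with "10"
H → no match — must start with "10"
Total matched: 3

3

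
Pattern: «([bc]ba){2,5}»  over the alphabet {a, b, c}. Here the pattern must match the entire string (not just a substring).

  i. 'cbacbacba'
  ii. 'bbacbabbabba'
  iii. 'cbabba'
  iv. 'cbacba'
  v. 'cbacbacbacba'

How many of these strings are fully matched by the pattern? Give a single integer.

5

i → match
ii → match
iii → match
iv → match
v → match
Total matched: 5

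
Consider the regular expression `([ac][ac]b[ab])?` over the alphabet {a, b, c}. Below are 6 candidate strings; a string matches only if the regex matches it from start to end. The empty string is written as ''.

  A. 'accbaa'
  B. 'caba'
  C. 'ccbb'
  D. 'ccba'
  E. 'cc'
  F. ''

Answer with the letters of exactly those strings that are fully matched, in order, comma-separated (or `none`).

B, C, D, F

A. 'accbaa' → no match
B. 'caba' → match
C. 'ccbb' → match
D. 'ccba' → match
E. 'cc' → no match
F. '' → match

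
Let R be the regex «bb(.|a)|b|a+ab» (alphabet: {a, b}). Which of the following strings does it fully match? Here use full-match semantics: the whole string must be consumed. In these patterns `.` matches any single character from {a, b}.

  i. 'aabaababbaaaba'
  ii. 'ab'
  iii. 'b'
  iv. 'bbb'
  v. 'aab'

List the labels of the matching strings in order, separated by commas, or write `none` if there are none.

iii, iv, v

i → no match
ii → no match
iii → match
iv → match
v → match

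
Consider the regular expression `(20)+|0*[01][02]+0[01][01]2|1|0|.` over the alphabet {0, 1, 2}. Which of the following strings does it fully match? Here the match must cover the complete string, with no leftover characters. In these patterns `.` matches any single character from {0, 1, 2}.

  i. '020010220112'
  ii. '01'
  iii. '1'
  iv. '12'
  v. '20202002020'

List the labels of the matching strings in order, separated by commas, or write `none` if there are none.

iii

i → no match
ii → no match
iii → match
iv → no match
v → no match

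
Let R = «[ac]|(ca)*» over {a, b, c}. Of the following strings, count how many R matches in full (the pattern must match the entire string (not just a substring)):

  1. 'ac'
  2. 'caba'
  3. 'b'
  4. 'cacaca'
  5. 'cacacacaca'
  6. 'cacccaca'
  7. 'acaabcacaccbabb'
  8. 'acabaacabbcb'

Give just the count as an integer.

1 → no match
2 → no match
3 → no match
4 → match
5 → match
6 → no match
7 → no match
8 → no match
Total matched: 2

2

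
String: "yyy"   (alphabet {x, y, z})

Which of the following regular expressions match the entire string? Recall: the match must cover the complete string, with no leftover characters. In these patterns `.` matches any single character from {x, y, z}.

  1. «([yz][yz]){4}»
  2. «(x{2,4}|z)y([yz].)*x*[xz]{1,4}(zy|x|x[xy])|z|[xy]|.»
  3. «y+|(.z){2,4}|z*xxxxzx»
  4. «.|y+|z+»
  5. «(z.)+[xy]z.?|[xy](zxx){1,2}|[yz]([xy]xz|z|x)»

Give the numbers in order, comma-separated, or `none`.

3, 4

1 → no match
2 → no match
3 → match
4 → match
5 → no match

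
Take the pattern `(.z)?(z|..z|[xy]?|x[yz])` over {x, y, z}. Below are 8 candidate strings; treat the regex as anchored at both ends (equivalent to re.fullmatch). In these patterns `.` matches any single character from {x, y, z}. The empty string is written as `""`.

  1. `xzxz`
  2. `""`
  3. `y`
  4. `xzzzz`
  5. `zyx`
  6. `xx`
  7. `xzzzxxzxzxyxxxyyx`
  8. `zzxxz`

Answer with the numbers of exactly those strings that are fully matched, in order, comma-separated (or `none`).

1 → match
2 → match
3 → match
4 → match
5 → no match
6 → no match
7 → no match
8 → match

1, 2, 3, 4, 8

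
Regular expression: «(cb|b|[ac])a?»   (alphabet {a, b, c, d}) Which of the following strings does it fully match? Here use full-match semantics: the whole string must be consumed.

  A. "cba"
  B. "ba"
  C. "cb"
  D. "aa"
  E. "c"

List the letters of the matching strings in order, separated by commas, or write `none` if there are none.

A, B, C, D, E

A → match
B → match
C → match
D → match
E → match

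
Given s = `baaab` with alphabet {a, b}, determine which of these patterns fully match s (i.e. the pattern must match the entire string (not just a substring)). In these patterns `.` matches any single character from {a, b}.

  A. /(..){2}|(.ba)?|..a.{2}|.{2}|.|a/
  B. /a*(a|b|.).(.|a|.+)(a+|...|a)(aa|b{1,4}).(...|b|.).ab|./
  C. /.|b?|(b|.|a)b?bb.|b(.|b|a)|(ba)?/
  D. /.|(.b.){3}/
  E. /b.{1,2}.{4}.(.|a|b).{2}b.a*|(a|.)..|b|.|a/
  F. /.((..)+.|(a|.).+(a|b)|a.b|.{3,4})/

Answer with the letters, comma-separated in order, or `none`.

A, F

A → match
B → no match
C → no match
D → no match
E → no match
F → match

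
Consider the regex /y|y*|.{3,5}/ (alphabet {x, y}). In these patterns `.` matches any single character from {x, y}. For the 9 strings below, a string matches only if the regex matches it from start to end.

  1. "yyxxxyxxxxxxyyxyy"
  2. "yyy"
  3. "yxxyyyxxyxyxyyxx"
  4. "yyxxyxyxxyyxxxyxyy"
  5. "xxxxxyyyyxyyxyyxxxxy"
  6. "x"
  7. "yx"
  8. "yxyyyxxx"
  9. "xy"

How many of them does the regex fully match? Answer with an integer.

1

1 → no match
2 → match
3 → no match
4 → no match
5 → no match
6 → no match
7 → no match
8 → no match
9 → no match
Total matched: 1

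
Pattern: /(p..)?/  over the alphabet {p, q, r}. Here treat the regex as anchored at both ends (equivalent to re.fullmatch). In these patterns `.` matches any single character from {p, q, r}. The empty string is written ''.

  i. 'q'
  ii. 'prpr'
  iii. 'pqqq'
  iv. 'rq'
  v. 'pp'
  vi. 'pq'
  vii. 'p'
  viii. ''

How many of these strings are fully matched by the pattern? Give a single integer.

1

i → no match
ii → no match
iii → no match
iv → no match
v → no match
vi → no match
vii → no match
viii → match
Total matched: 1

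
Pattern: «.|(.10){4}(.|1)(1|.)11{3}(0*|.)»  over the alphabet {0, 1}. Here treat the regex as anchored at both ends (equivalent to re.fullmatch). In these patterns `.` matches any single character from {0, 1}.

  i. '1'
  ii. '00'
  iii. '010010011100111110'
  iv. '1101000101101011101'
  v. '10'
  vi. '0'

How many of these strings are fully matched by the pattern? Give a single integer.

i → match
ii → no match
iii → no match
iv → no match
v → no match
vi → match
Total matched: 2

2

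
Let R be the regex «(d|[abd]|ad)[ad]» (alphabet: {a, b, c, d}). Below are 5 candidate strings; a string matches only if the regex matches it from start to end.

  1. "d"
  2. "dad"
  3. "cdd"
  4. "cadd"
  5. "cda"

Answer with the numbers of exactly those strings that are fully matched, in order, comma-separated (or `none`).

1. "d" → no match
2. "dad" → no match
3. "cdd" → no match
4. "cadd" → no match
5. "cda" → no match

none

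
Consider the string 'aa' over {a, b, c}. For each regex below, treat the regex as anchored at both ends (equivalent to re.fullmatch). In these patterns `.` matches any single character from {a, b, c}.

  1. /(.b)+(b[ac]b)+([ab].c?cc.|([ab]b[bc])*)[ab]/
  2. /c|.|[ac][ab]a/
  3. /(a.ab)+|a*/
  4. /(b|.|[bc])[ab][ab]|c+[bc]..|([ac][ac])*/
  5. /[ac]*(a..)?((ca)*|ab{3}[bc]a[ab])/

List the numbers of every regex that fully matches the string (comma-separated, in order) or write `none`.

3, 4, 5

1 → no match
2 → no match
3 → match
4 → match
5 → match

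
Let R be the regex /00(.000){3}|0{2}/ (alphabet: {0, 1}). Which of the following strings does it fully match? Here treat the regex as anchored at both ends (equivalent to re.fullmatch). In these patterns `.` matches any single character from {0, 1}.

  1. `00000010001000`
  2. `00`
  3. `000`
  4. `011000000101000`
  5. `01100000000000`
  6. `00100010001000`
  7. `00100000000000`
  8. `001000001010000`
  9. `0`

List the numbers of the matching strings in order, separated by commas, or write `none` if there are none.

1 → match
2 → match
3 → no match
4 → no match
5 → no match
6 → match
7 → match
8 → no match
9 → no match

1, 2, 6, 7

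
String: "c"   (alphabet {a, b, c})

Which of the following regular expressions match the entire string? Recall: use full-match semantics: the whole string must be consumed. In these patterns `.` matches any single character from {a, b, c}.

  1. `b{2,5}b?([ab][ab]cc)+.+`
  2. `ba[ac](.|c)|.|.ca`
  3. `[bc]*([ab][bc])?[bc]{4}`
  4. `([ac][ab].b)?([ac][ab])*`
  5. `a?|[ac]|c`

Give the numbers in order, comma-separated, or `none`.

2, 5

1 → no match — must start with "b"
2 → match
3 → no match
4 → no match
5 → match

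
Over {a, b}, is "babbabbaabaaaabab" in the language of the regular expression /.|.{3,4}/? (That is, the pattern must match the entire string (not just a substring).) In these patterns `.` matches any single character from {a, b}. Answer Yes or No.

No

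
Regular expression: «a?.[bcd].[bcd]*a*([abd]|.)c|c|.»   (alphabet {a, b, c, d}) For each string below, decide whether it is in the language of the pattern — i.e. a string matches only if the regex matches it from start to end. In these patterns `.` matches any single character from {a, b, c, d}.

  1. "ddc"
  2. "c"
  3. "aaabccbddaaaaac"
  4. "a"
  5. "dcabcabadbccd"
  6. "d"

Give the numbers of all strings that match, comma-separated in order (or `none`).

1. "ddc" → no match
2. "c" → match
3 → no match
4. "a" → match
5 → no match
6. "d" → match

2, 4, 6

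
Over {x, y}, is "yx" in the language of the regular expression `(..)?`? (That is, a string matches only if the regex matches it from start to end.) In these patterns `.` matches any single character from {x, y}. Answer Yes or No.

Yes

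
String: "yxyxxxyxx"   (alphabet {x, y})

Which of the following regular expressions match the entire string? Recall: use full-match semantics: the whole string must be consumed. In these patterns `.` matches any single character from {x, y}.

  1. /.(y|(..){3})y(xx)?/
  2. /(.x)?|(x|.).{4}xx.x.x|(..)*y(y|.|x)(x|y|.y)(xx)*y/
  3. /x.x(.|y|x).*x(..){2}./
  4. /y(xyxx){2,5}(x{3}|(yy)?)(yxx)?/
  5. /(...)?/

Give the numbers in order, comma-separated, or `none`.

4

1 → no match
2 → no match
3 → no match — must start with "x"
4 → match
5 → no match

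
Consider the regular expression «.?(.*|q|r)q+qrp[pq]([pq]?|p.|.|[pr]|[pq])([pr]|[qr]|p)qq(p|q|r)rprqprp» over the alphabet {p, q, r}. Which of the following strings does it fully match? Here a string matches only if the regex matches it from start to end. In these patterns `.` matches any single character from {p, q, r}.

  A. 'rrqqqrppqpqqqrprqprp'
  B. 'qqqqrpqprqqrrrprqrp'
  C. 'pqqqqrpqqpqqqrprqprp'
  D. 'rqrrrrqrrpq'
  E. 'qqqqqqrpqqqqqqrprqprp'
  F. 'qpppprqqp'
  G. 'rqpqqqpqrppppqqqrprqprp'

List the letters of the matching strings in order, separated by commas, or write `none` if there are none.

A, C, E

A → match
B → no match — must end with 'rprqprp'
C → match
D → no match — must end with 'rprqprp'
E → match
F → no match — must end with 'rprqprp'
G → no match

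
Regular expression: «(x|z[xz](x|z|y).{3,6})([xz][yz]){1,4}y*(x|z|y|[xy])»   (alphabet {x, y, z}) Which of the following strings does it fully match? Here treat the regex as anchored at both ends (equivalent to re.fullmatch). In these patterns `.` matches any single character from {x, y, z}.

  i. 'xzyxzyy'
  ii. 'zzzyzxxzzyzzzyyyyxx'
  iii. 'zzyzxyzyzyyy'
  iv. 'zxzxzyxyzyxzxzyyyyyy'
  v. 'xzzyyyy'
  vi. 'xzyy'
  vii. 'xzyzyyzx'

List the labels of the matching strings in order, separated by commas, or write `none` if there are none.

i. 'xzyxzyy' → match
ii → no match
iii. 'zzyzxyzyzyyy' → match
iv → match
v. 'xzzyyyy' → match
vi. 'xzyy' → match
vii. 'xzyzyyzx' → no match

i, iii, iv, v, vi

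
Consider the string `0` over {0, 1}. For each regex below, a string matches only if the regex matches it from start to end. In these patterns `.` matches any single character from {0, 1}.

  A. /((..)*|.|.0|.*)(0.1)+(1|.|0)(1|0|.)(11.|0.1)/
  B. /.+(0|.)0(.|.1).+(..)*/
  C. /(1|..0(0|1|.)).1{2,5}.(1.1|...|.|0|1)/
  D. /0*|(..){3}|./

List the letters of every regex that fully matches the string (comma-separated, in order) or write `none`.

D

A → no match
B → no match
C → no match
D → match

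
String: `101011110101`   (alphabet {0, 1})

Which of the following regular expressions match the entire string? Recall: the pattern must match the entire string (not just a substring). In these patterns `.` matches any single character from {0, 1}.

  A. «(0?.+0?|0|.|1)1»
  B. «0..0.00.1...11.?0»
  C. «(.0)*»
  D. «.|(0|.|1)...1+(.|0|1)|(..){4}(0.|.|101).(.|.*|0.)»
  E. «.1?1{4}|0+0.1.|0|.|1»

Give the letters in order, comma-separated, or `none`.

A → match
B → no match — must start with `0`
C → no match
D → match
E → no match

A, D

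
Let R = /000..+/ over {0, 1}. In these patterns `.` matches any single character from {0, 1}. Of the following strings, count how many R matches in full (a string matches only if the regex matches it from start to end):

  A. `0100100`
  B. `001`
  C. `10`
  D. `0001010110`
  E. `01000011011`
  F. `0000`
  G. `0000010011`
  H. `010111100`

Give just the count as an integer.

2

A → no match — must start with `000`
B → no match — must start with `000`
C → no match — must start with `000`
D → match
E → no match — must start with `000`
F → no match
G → match
H → no match — must start with `000`
Total matched: 2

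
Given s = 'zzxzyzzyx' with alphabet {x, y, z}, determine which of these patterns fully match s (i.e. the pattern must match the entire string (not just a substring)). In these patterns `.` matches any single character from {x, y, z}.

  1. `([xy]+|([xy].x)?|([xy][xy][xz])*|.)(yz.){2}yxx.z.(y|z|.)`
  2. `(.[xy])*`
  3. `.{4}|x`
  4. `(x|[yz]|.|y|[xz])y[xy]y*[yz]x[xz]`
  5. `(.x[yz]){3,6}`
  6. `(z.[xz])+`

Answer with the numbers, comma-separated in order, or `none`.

1 → no match
2 → no match
3 → no match
4 → no match
5 → no match
6 → match

6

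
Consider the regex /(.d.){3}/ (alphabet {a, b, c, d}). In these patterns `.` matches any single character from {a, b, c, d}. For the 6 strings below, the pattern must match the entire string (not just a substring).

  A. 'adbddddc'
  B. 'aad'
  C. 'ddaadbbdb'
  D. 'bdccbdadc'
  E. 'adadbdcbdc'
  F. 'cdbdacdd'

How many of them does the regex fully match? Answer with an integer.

A → no match
B → no match
C → match
D → no match
E → no match
F → no match
Total matched: 1

1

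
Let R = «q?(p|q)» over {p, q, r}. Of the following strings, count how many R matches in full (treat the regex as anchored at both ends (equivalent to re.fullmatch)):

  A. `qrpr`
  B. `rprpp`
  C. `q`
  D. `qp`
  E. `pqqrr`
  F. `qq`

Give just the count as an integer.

3

A. `qrpr` → no match
B. `rprpp` → no match
C. `q` → match
D. `qp` → match
E. `pqqrr` → no match
F. `qq` → match
Total matched: 3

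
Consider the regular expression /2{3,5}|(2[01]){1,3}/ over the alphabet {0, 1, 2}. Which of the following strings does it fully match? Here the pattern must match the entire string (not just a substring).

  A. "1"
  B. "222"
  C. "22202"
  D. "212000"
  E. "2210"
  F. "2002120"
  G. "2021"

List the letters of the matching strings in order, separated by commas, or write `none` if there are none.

B, G

A → no match — must start with "2"
B → match
C → no match
D → no match
E → no match
F → no match
G → match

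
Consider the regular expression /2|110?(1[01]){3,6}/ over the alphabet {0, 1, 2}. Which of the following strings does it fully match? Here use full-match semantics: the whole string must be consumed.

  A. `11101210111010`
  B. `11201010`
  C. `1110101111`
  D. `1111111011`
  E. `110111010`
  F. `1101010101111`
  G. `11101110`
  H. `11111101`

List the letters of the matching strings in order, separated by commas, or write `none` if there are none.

A → no match
B → no match
C → match
D → match
E → match
F → match
G → match
H → no match

C, D, E, F, G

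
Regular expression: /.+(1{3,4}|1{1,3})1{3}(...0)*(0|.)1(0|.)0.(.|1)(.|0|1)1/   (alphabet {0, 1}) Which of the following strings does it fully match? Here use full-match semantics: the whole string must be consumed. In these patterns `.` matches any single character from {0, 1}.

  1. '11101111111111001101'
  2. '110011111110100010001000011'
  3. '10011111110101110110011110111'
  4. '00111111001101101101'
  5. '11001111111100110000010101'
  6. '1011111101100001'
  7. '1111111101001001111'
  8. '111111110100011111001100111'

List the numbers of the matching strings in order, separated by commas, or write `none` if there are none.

1 → match
2 → match
3 → no match
4 → no match
5 → no match
6 → match
7 → match
8 → no match

1, 2, 6, 7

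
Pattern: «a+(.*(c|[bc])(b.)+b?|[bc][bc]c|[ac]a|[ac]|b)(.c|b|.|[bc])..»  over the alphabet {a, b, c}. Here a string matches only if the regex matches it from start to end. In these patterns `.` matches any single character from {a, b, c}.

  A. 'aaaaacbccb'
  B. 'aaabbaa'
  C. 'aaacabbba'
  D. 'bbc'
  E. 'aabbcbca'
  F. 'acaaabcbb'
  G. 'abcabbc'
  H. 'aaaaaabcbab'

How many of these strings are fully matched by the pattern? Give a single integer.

3

A → match
B → match
C → no match
D → no match — must start with 'a'
E → match
F → no match
G → no match
H → no match
Total matched: 3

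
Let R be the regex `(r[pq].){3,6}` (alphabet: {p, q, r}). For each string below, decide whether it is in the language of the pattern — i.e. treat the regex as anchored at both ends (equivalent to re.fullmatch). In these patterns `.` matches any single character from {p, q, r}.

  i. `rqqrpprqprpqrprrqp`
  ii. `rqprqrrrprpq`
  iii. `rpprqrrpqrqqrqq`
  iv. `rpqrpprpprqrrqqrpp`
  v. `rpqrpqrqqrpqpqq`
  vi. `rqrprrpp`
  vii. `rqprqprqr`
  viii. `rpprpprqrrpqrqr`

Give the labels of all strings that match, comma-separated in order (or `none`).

i → match
ii → no match
iii → match
iv → match
v → no match
vi → no match
vii → match
viii → match

i, iii, iv, vii, viii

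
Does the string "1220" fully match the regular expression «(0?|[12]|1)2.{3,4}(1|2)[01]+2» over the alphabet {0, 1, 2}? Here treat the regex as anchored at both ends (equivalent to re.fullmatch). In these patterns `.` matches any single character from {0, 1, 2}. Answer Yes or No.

Every match must end with "2", but "1220" does not.

No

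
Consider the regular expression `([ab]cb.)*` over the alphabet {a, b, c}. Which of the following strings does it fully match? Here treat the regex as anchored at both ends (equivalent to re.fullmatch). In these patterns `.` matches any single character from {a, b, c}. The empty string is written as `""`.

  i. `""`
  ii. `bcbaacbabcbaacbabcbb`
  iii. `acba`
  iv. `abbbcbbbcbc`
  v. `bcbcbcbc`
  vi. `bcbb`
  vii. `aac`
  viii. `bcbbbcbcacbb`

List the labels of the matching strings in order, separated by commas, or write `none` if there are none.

i, ii, iii, v, vi, viii

i. `""` → match
ii → match
iii. `acba` → match
iv. `abbbcbbbcbc` → no match
v. `bcbcbcbc` → match
vi. `bcbb` → match
vii. `aac` → no match
viii. `bcbbbcbcacbb` → match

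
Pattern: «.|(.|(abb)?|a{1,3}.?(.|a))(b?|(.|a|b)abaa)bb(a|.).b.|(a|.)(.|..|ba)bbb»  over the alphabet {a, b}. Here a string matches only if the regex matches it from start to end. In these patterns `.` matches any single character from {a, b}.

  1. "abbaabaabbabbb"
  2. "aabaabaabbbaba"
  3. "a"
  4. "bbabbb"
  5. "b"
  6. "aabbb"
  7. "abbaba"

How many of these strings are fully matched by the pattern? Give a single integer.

6

1 → match
2 → match
3. "a" → match
4. "bbabbb" → match
5. "b" → match
6. "aabbb" → match
7. "abbaba" → no match
Total matched: 6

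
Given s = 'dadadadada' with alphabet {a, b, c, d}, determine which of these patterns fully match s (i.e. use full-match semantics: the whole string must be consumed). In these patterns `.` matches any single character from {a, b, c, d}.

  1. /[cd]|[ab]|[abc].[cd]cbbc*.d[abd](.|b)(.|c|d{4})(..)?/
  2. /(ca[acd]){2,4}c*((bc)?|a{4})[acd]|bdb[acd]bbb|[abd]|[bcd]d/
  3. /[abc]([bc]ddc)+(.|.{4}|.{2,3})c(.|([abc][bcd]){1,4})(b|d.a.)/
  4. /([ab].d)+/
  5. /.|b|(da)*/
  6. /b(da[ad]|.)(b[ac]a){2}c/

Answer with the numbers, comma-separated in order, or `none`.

1 → no match
2 → no match
3 → no match
4 → no match — must end with 'd'
5 → match
6 → no match — must start with 'b'

5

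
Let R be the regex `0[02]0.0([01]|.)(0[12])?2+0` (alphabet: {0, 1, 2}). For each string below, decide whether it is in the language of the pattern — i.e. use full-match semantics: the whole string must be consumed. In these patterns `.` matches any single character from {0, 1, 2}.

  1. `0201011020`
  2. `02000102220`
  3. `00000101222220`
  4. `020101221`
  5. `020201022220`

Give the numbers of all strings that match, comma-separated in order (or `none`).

2, 3, 5

1 → no match
2 → match
3 → match
4 → no match — must end with `20`
5 → match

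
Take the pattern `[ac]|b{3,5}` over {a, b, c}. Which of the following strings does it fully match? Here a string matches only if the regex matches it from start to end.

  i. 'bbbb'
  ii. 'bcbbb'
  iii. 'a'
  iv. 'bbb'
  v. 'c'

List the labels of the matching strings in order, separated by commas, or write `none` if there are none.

i → match
ii → no match
iii → match
iv → match
v → match

i, iii, iv, v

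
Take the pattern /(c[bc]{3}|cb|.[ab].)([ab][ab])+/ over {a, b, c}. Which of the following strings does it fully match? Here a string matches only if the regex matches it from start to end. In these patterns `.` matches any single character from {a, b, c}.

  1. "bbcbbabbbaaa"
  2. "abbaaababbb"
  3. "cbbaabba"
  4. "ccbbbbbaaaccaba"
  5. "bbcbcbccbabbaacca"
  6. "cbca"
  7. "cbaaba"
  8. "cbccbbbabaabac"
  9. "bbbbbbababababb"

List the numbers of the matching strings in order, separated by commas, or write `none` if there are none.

1 → no match
2 → match
3 → match
4 → no match
5 → no match
6 → no match
7 → match
8 → no match
9 → match

2, 3, 7, 9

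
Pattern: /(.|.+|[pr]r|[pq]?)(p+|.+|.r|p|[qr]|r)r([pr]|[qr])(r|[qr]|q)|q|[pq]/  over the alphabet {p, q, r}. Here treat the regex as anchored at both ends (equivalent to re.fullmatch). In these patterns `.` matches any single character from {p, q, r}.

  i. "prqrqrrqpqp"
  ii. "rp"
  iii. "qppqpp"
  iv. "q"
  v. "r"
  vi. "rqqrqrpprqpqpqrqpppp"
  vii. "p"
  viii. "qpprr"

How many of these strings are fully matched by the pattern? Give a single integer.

2

i → no match
ii → no match
iii → no match
iv → match
v → no match
vi → no match
vii → match
viii → no match
Total matched: 2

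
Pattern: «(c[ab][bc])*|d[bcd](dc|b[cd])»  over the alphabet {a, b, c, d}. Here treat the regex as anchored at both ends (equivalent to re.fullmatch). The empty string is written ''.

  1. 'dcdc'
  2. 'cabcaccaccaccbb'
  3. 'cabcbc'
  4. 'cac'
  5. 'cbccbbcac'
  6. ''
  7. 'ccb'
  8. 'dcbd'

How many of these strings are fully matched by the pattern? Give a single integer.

1. 'dcdc' → match
2 → match
3. 'cabcbc' → match
4. 'cac' → match
5. 'cbccbbcac' → match
6. '' → match
7. 'ccb' → no match
8. 'dcbd' → match
Total matched: 7

7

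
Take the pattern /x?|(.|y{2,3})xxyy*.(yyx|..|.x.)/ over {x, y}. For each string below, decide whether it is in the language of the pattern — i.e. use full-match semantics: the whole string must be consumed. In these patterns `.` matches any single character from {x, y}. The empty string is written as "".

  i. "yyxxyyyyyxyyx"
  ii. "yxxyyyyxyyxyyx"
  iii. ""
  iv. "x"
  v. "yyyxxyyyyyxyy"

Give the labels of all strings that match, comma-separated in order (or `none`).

i → match
ii → no match
iii. "" → match
iv. "x" → match
v → match

i, iii, iv, v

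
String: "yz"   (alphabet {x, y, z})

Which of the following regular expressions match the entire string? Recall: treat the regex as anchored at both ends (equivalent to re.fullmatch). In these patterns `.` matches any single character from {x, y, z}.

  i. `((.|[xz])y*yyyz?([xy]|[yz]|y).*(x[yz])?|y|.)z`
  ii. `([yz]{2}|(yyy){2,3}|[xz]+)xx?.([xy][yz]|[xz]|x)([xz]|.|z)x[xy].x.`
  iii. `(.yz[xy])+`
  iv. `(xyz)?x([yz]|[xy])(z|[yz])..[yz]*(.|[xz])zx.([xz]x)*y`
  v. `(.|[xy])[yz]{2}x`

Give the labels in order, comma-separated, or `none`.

i → match
ii → no match
iii → no match
iv → no match — must end with "y"
v → no match — must end with "x"

i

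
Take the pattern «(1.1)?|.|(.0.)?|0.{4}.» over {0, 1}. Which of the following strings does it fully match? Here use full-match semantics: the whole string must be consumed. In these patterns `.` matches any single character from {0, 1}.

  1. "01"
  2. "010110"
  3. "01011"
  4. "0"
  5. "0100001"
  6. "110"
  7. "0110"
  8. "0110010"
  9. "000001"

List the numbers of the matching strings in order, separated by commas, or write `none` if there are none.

2, 4, 9

1 → no match
2 → match
3 → no match
4 → match
5 → no match
6 → no match
7 → no match
8 → no match
9 → match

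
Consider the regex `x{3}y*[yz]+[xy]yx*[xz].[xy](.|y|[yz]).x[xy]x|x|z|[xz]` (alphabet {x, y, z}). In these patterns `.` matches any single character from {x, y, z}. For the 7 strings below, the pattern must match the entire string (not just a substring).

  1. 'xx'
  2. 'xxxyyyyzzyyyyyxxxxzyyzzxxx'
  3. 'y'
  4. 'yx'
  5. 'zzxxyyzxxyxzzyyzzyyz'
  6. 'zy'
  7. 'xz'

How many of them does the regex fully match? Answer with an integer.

1

1 → no match
2 → match
3 → no match
4 → no match
5 → no match
6 → no match
7 → no match
Total matched: 1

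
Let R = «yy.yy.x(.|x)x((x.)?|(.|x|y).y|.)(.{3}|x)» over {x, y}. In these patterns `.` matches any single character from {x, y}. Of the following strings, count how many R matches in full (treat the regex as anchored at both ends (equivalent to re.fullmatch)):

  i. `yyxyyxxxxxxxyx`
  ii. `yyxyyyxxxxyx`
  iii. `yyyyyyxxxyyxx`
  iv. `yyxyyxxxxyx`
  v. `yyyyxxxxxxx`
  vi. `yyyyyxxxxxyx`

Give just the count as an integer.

i → match
ii → match
iii → match
iv → match
v → no match
vi → match
Total matched: 5

5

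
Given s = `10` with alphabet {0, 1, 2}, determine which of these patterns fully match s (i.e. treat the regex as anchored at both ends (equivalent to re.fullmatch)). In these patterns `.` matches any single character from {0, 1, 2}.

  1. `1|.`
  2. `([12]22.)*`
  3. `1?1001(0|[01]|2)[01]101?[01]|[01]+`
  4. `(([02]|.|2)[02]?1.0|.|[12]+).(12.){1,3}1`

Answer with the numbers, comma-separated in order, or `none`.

1 → no match
2 → no match
3 → match
4 → no match — must end with `1`

3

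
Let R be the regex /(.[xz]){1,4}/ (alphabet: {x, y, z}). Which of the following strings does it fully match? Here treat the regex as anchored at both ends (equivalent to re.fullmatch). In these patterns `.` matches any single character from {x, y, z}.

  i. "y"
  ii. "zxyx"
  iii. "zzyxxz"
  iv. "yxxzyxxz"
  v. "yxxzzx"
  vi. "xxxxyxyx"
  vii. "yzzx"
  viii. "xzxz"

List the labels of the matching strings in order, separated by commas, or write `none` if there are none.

i → no match
ii → match
iii → match
iv → match
v → match
vi → match
vii → match
viii → match

ii, iii, iv, v, vi, vii, viii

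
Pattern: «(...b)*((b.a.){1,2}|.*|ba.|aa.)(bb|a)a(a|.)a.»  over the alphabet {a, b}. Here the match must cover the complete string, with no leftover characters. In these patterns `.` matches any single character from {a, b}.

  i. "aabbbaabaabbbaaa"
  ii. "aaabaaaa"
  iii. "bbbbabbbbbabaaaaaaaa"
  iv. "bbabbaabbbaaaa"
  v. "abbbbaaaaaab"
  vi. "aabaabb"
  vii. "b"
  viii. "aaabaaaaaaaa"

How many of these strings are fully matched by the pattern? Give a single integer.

4

i → no match
ii. "aaabaaaa" → no match
iii → match
iv → match
v. "abbbbaaaaaab" → match
vi. "aabaabb" → no match
vii. "b" → no match
viii. "aaabaaaaaaaa" → match
Total matched: 4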